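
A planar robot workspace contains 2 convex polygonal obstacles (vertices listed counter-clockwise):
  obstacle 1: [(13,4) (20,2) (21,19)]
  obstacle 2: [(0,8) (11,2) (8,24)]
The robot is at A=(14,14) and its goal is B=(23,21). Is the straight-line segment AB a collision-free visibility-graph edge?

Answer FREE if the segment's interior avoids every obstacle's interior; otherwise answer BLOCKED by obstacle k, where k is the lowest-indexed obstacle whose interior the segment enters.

FREE

Obstacle 1 [(13,4) (20,2) (21,19)]:
  edge (13,4)–(20,2): clear
  edge (20,2)–(21,19): clear
  edge (21,19)–(13,4): clear
  midpoint (37/2,35/2) outside
  → clear
Obstacle 2 [(0,8) (11,2) (8,24)]:
  edge (0,8)–(11,2): clear
  edge (11,2)–(8,24): clear
  edge (8,24)–(0,8): clear
  midpoint (37/2,35/2) outside
  → clear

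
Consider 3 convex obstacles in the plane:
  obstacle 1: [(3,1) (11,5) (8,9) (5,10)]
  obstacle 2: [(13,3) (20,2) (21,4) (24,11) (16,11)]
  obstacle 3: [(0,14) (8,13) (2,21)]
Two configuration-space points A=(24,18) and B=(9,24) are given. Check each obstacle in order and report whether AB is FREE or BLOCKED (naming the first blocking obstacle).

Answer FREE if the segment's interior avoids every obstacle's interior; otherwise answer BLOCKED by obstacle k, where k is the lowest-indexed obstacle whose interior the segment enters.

FREE

Obstacle 1 [(3,1) (11,5) (8,9) (5,10)]:
  edge (3,1)–(11,5): clear
  edge (11,5)–(8,9): clear
  edge (8,9)–(5,10): clear
  edge (5,10)–(3,1): clear
  midpoint (33/2,21) outside
  → clear
Obstacle 2 [(13,3) (20,2) (21,4) (24,11) (16,11)]:
  edge (13,3)–(20,2): clear
  edge (20,2)–(21,4): clear
  edge (21,4)–(24,11): clear
  edge (24,11)–(16,11): clear
  edge (16,11)–(13,3): clear
  midpoint (33/2,21) outside
  → clear
Obstacle 3 [(0,14) (8,13) (2,21)]:
  edge (0,14)–(8,13): clear
  edge (8,13)–(2,21): clear
  edge (2,21)–(0,14): clear
  midpoint (33/2,21) outside
  → clear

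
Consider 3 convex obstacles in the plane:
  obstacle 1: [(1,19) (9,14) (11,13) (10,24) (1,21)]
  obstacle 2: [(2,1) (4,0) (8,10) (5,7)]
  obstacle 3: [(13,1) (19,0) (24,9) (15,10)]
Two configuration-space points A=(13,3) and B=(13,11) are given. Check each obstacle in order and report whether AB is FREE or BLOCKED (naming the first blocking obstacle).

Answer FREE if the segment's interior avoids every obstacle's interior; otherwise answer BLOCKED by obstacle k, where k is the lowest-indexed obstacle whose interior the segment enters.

FREE

Obstacle 1 [(1,19) (9,14) (11,13) (10,24) (1,21)]:
  edge (1,19)–(9,14): clear
  edge (9,14)–(11,13): clear
  edge (11,13)–(10,24): clear
  edge (10,24)–(1,21): clear
  edge (1,21)–(1,19): clear
  midpoint (13,7) outside
  → clear
Obstacle 2 [(2,1) (4,0) (8,10) (5,7)]:
  edge (2,1)–(4,0): clear
  edge (4,0)–(8,10): clear
  edge (8,10)–(5,7): clear
  edge (5,7)–(2,1): clear
  midpoint (13,7) outside
  → clear
Obstacle 3 [(13,1) (19,0) (24,9) (15,10)]:
  edge (13,1)–(19,0): clear
  edge (19,0)–(24,9): clear
  edge (24,9)–(15,10): clear
  edge (15,10)–(13,1): clear
  midpoint (13,7) outside
  → clear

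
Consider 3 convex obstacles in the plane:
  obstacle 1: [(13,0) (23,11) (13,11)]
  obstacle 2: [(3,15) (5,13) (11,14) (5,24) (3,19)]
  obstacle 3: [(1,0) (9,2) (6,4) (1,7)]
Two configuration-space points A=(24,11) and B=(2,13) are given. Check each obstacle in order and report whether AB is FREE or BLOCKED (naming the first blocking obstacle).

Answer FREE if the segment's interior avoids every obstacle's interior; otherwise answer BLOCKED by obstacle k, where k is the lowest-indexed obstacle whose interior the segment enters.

Obstacle 1 [(13,0) (23,11) (13,11)]:
  edge (13,0)–(23,11): clear
  edge (23,11)–(13,11): clear
  edge (13,11)–(13,0): clear
  midpoint (13,12) outside
  → clear
Obstacle 2 [(3,15) (5,13) (11,14) (5,24) (3,19)]:
  edge (3,15)–(5,13): clear
  edge (5,13)–(11,14): clear
  edge (11,14)–(5,24): clear
  edge (5,24)–(3,19): clear
  edge (3,19)–(3,15): clear
  midpoint (13,12) outside
  → clear
Obstacle 3 [(1,0) (9,2) (6,4) (1,7)]:
  edge (1,0)–(9,2): clear
  edge (9,2)–(6,4): clear
  edge (6,4)–(1,7): clear
  edge (1,7)–(1,0): clear
  midpoint (13,12) outside
  → clear

FREE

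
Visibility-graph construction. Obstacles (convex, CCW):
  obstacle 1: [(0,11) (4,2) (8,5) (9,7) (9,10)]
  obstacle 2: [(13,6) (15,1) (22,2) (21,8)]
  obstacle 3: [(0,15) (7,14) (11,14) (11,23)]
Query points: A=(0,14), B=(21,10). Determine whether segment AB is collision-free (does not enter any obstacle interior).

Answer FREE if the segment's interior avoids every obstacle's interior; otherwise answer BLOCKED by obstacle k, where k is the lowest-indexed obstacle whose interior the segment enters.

Obstacle 1 [(0,11) (4,2) (8,5) (9,7) (9,10)]:
  edge (0,11)–(4,2): clear
  edge (4,2)–(8,5): clear
  edge (8,5)–(9,7): clear
  edge (9,7)–(9,10): clear
  edge (9,10)–(0,11): clear
  midpoint (21/2,12) outside
  → clear
Obstacle 2 [(13,6) (15,1) (22,2) (21,8)]:
  edge (13,6)–(15,1): clear
  edge (15,1)–(22,2): clear
  edge (22,2)–(21,8): clear
  edge (21,8)–(13,6): clear
  midpoint (21/2,12) outside
  → clear
Obstacle 3 [(0,15) (7,14) (11,14) (11,23)]:
  edge (0,15)–(7,14): clear
  edge (7,14)–(11,14): clear
  edge (11,14)–(11,23): clear
  edge (11,23)–(0,15): clear
  midpoint (21/2,12) outside
  → clear

FREE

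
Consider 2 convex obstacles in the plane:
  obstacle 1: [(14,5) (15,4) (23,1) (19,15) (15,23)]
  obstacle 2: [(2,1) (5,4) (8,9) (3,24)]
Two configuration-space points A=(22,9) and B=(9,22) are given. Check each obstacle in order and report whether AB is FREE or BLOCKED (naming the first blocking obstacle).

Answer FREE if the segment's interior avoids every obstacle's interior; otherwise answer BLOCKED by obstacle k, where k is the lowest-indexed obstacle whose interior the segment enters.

BLOCKED by obstacle 1

Obstacle 1 [(14,5) (15,4) (23,1) (19,15) (15,23)]:
  edge (14,5)–(15,4): clear
  edge (15,4)–(23,1): clear
  edge (23,1)–(19,15): crosses AB
  edge (19,15)–(15,23): clear
  edge (15,23)–(14,5): crosses AB
  → BLOCKED
Obstacle 2 [(2,1) (5,4) (8,9) (3,24)]:
  edge (2,1)–(5,4): clear
  edge (5,4)–(8,9): clear
  edge (8,9)–(3,24): clear
  edge (3,24)–(2,1): clear
  midpoint (31/2,31/2) outside
  → clear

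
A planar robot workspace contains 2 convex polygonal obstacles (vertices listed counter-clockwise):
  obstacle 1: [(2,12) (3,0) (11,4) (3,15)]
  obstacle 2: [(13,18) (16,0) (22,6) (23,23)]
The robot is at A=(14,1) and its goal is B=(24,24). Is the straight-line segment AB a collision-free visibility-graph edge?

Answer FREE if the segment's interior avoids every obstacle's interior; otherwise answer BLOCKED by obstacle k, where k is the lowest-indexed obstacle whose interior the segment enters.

BLOCKED by obstacle 2

Obstacle 1 [(2,12) (3,0) (11,4) (3,15)]:
  edge (2,12)–(3,0): clear
  edge (3,0)–(11,4): clear
  edge (11,4)–(3,15): clear
  edge (3,15)–(2,12): clear
  midpoint (19,25/2) outside
  → clear
Obstacle 2 [(13,18) (16,0) (22,6) (23,23)]:
  edge (13,18)–(16,0): crosses AB
  edge (16,0)–(22,6): clear
  edge (22,6)–(23,23): crosses AB
  edge (23,23)–(13,18): clear
  → BLOCKED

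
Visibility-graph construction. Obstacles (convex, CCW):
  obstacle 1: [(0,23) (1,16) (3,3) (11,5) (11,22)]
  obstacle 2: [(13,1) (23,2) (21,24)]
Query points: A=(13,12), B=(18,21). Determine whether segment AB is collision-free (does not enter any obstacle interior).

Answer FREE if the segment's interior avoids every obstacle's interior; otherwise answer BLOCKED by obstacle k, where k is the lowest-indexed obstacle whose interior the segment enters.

FREE

Obstacle 1 [(0,23) (1,16) (3,3) (11,5) (11,22)]:
  edge (0,23)–(1,16): clear
  edge (1,16)–(3,3): clear
  edge (3,3)–(11,5): clear
  edge (11,5)–(11,22): clear
  edge (11,22)–(0,23): clear
  midpoint (31/2,33/2) outside
  → clear
Obstacle 2 [(13,1) (23,2) (21,24)]:
  edge (13,1)–(23,2): clear
  edge (23,2)–(21,24): clear
  edge (21,24)–(13,1): clear
  midpoint (31/2,33/2) outside
  → clear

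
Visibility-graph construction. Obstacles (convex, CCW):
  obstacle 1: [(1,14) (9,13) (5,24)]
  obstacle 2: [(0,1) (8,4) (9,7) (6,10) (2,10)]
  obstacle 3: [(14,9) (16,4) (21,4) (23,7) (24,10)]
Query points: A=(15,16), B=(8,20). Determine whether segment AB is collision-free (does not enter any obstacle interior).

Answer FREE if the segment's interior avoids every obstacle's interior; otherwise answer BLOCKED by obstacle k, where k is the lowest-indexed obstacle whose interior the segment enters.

FREE

Obstacle 1 [(1,14) (9,13) (5,24)]:
  edge (1,14)–(9,13): clear
  edge (9,13)–(5,24): clear
  edge (5,24)–(1,14): clear
  midpoint (23/2,18) outside
  → clear
Obstacle 2 [(0,1) (8,4) (9,7) (6,10) (2,10)]:
  edge (0,1)–(8,4): clear
  edge (8,4)–(9,7): clear
  edge (9,7)–(6,10): clear
  edge (6,10)–(2,10): clear
  edge (2,10)–(0,1): clear
  midpoint (23/2,18) outside
  → clear
Obstacle 3 [(14,9) (16,4) (21,4) (23,7) (24,10)]:
  edge (14,9)–(16,4): clear
  edge (16,4)–(21,4): clear
  edge (21,4)–(23,7): clear
  edge (23,7)–(24,10): clear
  edge (24,10)–(14,9): clear
  midpoint (23/2,18) outside
  → clear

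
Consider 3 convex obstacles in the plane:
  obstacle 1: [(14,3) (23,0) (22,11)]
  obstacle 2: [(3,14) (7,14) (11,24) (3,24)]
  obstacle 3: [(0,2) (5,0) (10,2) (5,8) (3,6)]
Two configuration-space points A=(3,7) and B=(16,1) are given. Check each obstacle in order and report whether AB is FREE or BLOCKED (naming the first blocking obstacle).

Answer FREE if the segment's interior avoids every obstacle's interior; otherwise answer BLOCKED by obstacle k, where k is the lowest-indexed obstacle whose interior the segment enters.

Obstacle 1 [(14,3) (23,0) (22,11)]:
  edge (14,3)–(23,0): clear
  edge (23,0)–(22,11): clear
  edge (22,11)–(14,3): clear
  midpoint (19/2,4) outside
  → clear
Obstacle 2 [(3,14) (7,14) (11,24) (3,24)]:
  edge (3,14)–(7,14): clear
  edge (7,14)–(11,24): clear
  edge (11,24)–(3,24): clear
  edge (3,24)–(3,14): clear
  midpoint (19/2,4) outside
  → clear
Obstacle 3 [(0,2) (5,0) (10,2) (5,8) (3,6)]:
  edge (0,2)–(5,0): clear
  edge (5,0)–(10,2): clear
  edge (10,2)–(5,8): crosses AB
  edge (5,8)–(3,6): crosses AB
  edge (3,6)–(0,2): clear
  → BLOCKED

BLOCKED by obstacle 3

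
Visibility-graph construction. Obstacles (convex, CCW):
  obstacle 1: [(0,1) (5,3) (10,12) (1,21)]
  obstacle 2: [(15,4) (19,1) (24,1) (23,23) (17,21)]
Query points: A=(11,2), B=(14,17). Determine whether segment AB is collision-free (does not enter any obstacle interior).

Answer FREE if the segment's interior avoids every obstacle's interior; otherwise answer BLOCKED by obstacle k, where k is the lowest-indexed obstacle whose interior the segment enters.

Obstacle 1 [(0,1) (5,3) (10,12) (1,21)]:
  edge (0,1)–(5,3): clear
  edge (5,3)–(10,12): clear
  edge (10,12)–(1,21): clear
  edge (1,21)–(0,1): clear
  midpoint (25/2,19/2) outside
  → clear
Obstacle 2 [(15,4) (19,1) (24,1) (23,23) (17,21)]:
  edge (15,4)–(19,1): clear
  edge (19,1)–(24,1): clear
  edge (24,1)–(23,23): clear
  edge (23,23)–(17,21): clear
  edge (17,21)–(15,4): clear
  midpoint (25/2,19/2) outside
  → clear

FREE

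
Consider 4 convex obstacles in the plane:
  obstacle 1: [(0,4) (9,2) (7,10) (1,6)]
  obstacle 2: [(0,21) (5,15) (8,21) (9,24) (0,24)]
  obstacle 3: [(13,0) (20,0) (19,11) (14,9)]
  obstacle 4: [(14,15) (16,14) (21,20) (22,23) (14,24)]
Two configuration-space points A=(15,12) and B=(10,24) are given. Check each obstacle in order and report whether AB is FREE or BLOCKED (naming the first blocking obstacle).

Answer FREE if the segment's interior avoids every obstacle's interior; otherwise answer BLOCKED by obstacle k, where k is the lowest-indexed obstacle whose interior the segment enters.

FREE

Obstacle 1 [(0,4) (9,2) (7,10) (1,6)]:
  edge (0,4)–(9,2): clear
  edge (9,2)–(7,10): clear
  edge (7,10)–(1,6): clear
  edge (1,6)–(0,4): clear
  midpoint (25/2,18) outside
  → clear
Obstacle 2 [(0,21) (5,15) (8,21) (9,24) (0,24)]:
  edge (0,21)–(5,15): clear
  edge (5,15)–(8,21): clear
  edge (8,21)–(9,24): clear
  edge (9,24)–(0,24): clear
  edge (0,24)–(0,21): clear
  midpoint (25/2,18) outside
  → clear
Obstacle 3 [(13,0) (20,0) (19,11) (14,9)]:
  edge (13,0)–(20,0): clear
  edge (20,0)–(19,11): clear
  edge (19,11)–(14,9): clear
  edge (14,9)–(13,0): clear
  midpoint (25/2,18) outside
  → clear
Obstacle 4 [(14,15) (16,14) (21,20) (22,23) (14,24)]:
  edge (14,15)–(16,14): clear
  edge (16,14)–(21,20): clear
  edge (21,20)–(22,23): clear
  edge (22,23)–(14,24): clear
  edge (14,24)–(14,15): clear
  midpoint (25/2,18) outside
  → clear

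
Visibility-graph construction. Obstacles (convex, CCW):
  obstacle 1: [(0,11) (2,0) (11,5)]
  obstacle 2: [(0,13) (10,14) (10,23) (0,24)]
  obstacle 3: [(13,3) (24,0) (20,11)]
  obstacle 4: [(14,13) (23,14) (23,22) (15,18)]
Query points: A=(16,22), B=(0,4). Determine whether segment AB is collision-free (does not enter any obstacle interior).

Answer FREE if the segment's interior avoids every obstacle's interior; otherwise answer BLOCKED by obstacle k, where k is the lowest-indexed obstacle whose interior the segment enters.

BLOCKED by obstacle 1

Obstacle 1 [(0,11) (2,0) (11,5)]:
  edge (0,11)–(2,0): crosses AB
  edge (2,0)–(11,5): clear
  edge (11,5)–(0,11): crosses AB
  → BLOCKED
Obstacle 2 [(0,13) (10,14) (10,23) (0,24)]:
  edge (0,13)–(10,14): crosses AB
  edge (10,14)–(10,23): crosses AB
  edge (10,23)–(0,24): clear
  edge (0,24)–(0,13): clear
  → BLOCKED
Obstacle 3 [(13,3) (24,0) (20,11)]:
  edge (13,3)–(24,0): clear
  edge (24,0)–(20,11): clear
  edge (20,11)–(13,3): clear
  midpoint (8,13) outside
  → clear
Obstacle 4 [(14,13) (23,14) (23,22) (15,18)]:
  edge (14,13)–(23,14): clear
  edge (23,14)–(23,22): clear
  edge (23,22)–(15,18): clear
  edge (15,18)–(14,13): clear
  midpoint (8,13) outside
  → clear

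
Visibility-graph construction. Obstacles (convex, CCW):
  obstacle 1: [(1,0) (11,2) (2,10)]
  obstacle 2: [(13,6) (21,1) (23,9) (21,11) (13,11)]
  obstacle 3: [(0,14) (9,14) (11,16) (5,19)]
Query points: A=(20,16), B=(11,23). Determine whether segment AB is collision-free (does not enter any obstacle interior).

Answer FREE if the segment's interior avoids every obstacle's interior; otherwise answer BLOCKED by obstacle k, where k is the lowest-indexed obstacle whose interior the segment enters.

Obstacle 1 [(1,0) (11,2) (2,10)]:
  edge (1,0)–(11,2): clear
  edge (11,2)–(2,10): clear
  edge (2,10)–(1,0): clear
  midpoint (31/2,39/2) outside
  → clear
Obstacle 2 [(13,6) (21,1) (23,9) (21,11) (13,11)]:
  edge (13,6)–(21,1): clear
  edge (21,1)–(23,9): clear
  edge (23,9)–(21,11): clear
  edge (21,11)–(13,11): clear
  edge (13,11)–(13,6): clear
  midpoint (31/2,39/2) outside
  → clear
Obstacle 3 [(0,14) (9,14) (11,16) (5,19)]:
  edge (0,14)–(9,14): clear
  edge (9,14)–(11,16): clear
  edge (11,16)–(5,19): clear
  edge (5,19)–(0,14): clear
  midpoint (31/2,39/2) outside
  → clear

FREE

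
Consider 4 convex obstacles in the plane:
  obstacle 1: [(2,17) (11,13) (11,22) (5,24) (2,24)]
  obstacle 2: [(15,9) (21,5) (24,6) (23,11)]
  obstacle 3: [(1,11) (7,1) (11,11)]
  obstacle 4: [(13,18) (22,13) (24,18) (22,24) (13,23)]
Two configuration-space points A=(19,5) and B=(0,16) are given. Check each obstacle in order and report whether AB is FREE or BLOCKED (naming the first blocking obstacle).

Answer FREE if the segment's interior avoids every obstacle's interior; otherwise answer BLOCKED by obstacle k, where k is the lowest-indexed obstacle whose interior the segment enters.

BLOCKED by obstacle 3

Obstacle 1 [(2,17) (11,13) (11,22) (5,24) (2,24)]:
  edge (2,17)–(11,13): clear
  edge (11,13)–(11,22): clear
  edge (11,22)–(5,24): clear
  edge (5,24)–(2,24): clear
  edge (2,24)–(2,17): clear
  midpoint (19/2,21/2) outside
  → clear
Obstacle 2 [(15,9) (21,5) (24,6) (23,11)]:
  edge (15,9)–(21,5): clear
  edge (21,5)–(24,6): clear
  edge (24,6)–(23,11): clear
  edge (23,11)–(15,9): clear
  midpoint (19/2,21/2) outside
  → clear
Obstacle 3 [(1,11) (7,1) (11,11)]:
  edge (1,11)–(7,1): clear
  edge (7,1)–(11,11): crosses AB
  edge (11,11)–(1,11): crosses AB
  → BLOCKED
Obstacle 4 [(13,18) (22,13) (24,18) (22,24) (13,23)]:
  edge (13,18)–(22,13): clear
  edge (22,13)–(24,18): clear
  edge (24,18)–(22,24): clear
  edge (22,24)–(13,23): clear
  edge (13,23)–(13,18): clear
  midpoint (19/2,21/2) outside
  → clear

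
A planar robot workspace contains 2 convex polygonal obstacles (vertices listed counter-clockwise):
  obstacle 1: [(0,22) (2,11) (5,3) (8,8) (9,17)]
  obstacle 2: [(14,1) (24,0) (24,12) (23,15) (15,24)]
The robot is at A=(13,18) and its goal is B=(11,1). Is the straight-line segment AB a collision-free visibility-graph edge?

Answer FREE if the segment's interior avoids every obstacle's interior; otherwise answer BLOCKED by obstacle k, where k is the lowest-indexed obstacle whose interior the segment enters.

Obstacle 1 [(0,22) (2,11) (5,3) (8,8) (9,17)]:
  edge (0,22)–(2,11): clear
  edge (2,11)–(5,3): clear
  edge (5,3)–(8,8): clear
  edge (8,8)–(9,17): clear
  edge (9,17)–(0,22): clear
  midpoint (12,19/2) outside
  → clear
Obstacle 2 [(14,1) (24,0) (24,12) (23,15) (15,24)]:
  edge (14,1)–(24,0): clear
  edge (24,0)–(24,12): clear
  edge (24,12)–(23,15): clear
  edge (23,15)–(15,24): clear
  edge (15,24)–(14,1): clear
  midpoint (12,19/2) outside
  → clear

FREE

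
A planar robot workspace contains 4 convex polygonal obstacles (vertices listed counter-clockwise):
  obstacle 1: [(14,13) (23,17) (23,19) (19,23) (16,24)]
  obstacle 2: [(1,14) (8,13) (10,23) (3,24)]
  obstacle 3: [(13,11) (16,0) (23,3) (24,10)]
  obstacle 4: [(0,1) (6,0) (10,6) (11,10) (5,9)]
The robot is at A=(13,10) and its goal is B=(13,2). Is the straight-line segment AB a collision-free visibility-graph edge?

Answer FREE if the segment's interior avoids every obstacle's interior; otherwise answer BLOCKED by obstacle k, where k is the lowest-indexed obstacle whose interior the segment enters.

Obstacle 1 [(14,13) (23,17) (23,19) (19,23) (16,24)]:
  edge (14,13)–(23,17): clear
  edge (23,17)–(23,19): clear
  edge (23,19)–(19,23): clear
  edge (19,23)–(16,24): clear
  edge (16,24)–(14,13): clear
  midpoint (13,6) outside
  → clear
Obstacle 2 [(1,14) (8,13) (10,23) (3,24)]:
  edge (1,14)–(8,13): clear
  edge (8,13)–(10,23): clear
  edge (10,23)–(3,24): clear
  edge (3,24)–(1,14): clear
  midpoint (13,6) outside
  → clear
Obstacle 3 [(13,11) (16,0) (23,3) (24,10)]:
  edge (13,11)–(16,0): clear
  edge (16,0)–(23,3): clear
  edge (23,3)–(24,10): clear
  edge (24,10)–(13,11): clear
  midpoint (13,6) outside
  → clear
Obstacle 4 [(0,1) (6,0) (10,6) (11,10) (5,9)]:
  edge (0,1)–(6,0): clear
  edge (6,0)–(10,6): clear
  edge (10,6)–(11,10): clear
  edge (11,10)–(5,9): clear
  edge (5,9)–(0,1): clear
  midpoint (13,6) outside
  → clear

FREE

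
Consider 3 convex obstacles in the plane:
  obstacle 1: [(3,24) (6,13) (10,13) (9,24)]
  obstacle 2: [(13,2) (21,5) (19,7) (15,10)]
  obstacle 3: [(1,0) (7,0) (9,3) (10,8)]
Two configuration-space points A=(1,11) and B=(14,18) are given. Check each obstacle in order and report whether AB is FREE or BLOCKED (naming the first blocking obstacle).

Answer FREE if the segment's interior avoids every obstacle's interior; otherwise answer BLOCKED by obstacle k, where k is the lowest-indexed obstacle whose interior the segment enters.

Obstacle 1 [(3,24) (6,13) (10,13) (9,24)]:
  edge (3,24)–(6,13): crosses AB
  edge (6,13)–(10,13): clear
  edge (10,13)–(9,24): crosses AB
  edge (9,24)–(3,24): clear
  → BLOCKED
Obstacle 2 [(13,2) (21,5) (19,7) (15,10)]:
  edge (13,2)–(21,5): clear
  edge (21,5)–(19,7): clear
  edge (19,7)–(15,10): clear
  edge (15,10)–(13,2): clear
  midpoint (15/2,29/2) outside
  → clear
Obstacle 3 [(1,0) (7,0) (9,3) (10,8)]:
  edge (1,0)–(7,0): clear
  edge (7,0)–(9,3): clear
  edge (9,3)–(10,8): clear
  edge (10,8)–(1,0): clear
  midpoint (15/2,29/2) outside
  → clear

BLOCKED by obstacle 1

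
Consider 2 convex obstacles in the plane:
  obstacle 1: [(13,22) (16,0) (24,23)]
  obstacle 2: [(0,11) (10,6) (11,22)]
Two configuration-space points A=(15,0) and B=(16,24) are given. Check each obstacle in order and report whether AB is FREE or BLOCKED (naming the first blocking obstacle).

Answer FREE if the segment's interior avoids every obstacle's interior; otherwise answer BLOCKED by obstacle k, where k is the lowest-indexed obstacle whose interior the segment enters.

Obstacle 1 [(13,22) (16,0) (24,23)]:
  edge (13,22)–(16,0): crosses AB
  edge (16,0)–(24,23): clear
  edge (24,23)–(13,22): crosses AB
  → BLOCKED
Obstacle 2 [(0,11) (10,6) (11,22)]:
  edge (0,11)–(10,6): clear
  edge (10,6)–(11,22): clear
  edge (11,22)–(0,11): clear
  midpoint (31/2,12) outside
  → clear

BLOCKED by obstacle 1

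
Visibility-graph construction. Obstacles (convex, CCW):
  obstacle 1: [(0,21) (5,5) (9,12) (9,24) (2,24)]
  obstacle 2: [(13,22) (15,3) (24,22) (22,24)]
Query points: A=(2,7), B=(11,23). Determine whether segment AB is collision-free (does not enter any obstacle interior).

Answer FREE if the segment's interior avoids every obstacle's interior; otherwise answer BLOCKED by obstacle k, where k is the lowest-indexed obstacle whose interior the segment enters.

BLOCKED by obstacle 1

Obstacle 1 [(0,21) (5,5) (9,12) (9,24) (2,24)]:
  edge (0,21)–(5,5): crosses AB
  edge (5,5)–(9,12): clear
  edge (9,12)–(9,24): crosses AB
  edge (9,24)–(2,24): clear
  edge (2,24)–(0,21): clear
  → BLOCKED
Obstacle 2 [(13,22) (15,3) (24,22) (22,24)]:
  edge (13,22)–(15,3): clear
  edge (15,3)–(24,22): clear
  edge (24,22)–(22,24): clear
  edge (22,24)–(13,22): clear
  midpoint (13/2,15) outside
  → clear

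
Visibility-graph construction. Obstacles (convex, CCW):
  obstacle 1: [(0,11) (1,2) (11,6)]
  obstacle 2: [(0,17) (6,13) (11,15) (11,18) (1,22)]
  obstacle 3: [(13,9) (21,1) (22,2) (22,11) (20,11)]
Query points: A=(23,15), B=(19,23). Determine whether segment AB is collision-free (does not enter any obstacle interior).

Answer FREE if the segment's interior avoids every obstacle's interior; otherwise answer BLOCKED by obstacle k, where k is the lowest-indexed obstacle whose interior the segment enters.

Obstacle 1 [(0,11) (1,2) (11,6)]:
  edge (0,11)–(1,2): clear
  edge (1,2)–(11,6): clear
  edge (11,6)–(0,11): clear
  midpoint (21,19) outside
  → clear
Obstacle 2 [(0,17) (6,13) (11,15) (11,18) (1,22)]:
  edge (0,17)–(6,13): clear
  edge (6,13)–(11,15): clear
  edge (11,15)–(11,18): clear
  edge (11,18)–(1,22): clear
  edge (1,22)–(0,17): clear
  midpoint (21,19) outside
  → clear
Obstacle 3 [(13,9) (21,1) (22,2) (22,11) (20,11)]:
  edge (13,9)–(21,1): clear
  edge (21,1)–(22,2): clear
  edge (22,2)–(22,11): clear
  edge (22,11)–(20,11): clear
  edge (20,11)–(13,9): clear
  midpoint (21,19) outside
  → clear

FREE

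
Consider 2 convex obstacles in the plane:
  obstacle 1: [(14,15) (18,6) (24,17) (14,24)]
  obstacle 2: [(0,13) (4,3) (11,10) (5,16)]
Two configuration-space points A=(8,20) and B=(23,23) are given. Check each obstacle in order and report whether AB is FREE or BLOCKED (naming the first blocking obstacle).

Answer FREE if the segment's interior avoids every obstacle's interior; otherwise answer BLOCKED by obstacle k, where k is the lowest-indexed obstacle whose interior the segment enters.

BLOCKED by obstacle 1

Obstacle 1 [(14,15) (18,6) (24,17) (14,24)]:
  edge (14,15)–(18,6): clear
  edge (18,6)–(24,17): clear
  edge (24,17)–(14,24): crosses AB
  edge (14,24)–(14,15): crosses AB
  → BLOCKED
Obstacle 2 [(0,13) (4,3) (11,10) (5,16)]:
  edge (0,13)–(4,3): clear
  edge (4,3)–(11,10): clear
  edge (11,10)–(5,16): clear
  edge (5,16)–(0,13): clear
  midpoint (31/2,43/2) outside
  → clear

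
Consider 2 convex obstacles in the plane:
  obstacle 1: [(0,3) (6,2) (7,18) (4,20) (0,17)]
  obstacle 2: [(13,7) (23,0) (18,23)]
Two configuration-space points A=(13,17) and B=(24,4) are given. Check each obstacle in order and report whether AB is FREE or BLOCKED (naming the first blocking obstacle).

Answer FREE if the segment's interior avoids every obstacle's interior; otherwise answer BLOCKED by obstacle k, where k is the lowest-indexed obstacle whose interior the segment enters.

Obstacle 1 [(0,3) (6,2) (7,18) (4,20) (0,17)]:
  edge (0,3)–(6,2): clear
  edge (6,2)–(7,18): clear
  edge (7,18)–(4,20): clear
  edge (4,20)–(0,17): clear
  edge (0,17)–(0,3): clear
  midpoint (37/2,21/2) outside
  → clear
Obstacle 2 [(13,7) (23,0) (18,23)]:
  edge (13,7)–(23,0): clear
  edge (23,0)–(18,23): crosses AB
  edge (18,23)–(13,7): crosses AB
  → BLOCKED

BLOCKED by obstacle 2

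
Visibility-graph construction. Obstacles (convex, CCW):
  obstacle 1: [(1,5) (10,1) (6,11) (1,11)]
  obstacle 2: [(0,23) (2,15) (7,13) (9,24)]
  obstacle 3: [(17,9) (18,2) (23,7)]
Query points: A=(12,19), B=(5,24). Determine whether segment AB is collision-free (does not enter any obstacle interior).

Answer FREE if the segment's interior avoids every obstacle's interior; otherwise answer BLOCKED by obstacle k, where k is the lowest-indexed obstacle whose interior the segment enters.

Obstacle 1 [(1,5) (10,1) (6,11) (1,11)]:
  edge (1,5)–(10,1): clear
  edge (10,1)–(6,11): clear
  edge (6,11)–(1,11): clear
  edge (1,11)–(1,5): clear
  midpoint (17/2,43/2) outside
  → clear
Obstacle 2 [(0,23) (2,15) (7,13) (9,24)]:
  edge (0,23)–(2,15): clear
  edge (2,15)–(7,13): clear
  edge (7,13)–(9,24): crosses AB
  edge (9,24)–(0,23): crosses AB
  → BLOCKED
Obstacle 3 [(17,9) (18,2) (23,7)]:
  edge (17,9)–(18,2): clear
  edge (18,2)–(23,7): clear
  edge (23,7)–(17,9): clear
  midpoint (17/2,43/2) outside
  → clear

BLOCKED by obstacle 2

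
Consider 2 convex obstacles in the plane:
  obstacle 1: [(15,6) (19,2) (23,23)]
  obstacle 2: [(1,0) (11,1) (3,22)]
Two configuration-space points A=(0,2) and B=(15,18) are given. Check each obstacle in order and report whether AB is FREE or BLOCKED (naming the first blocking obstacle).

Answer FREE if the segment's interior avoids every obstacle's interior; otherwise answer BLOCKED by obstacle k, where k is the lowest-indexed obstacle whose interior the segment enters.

BLOCKED by obstacle 2

Obstacle 1 [(15,6) (19,2) (23,23)]:
  edge (15,6)–(19,2): clear
  edge (19,2)–(23,23): clear
  edge (23,23)–(15,6): clear
  midpoint (15/2,10) outside
  → clear
Obstacle 2 [(1,0) (11,1) (3,22)]:
  edge (1,0)–(11,1): clear
  edge (11,1)–(3,22): crosses AB
  edge (3,22)–(1,0): crosses AB
  → BLOCKED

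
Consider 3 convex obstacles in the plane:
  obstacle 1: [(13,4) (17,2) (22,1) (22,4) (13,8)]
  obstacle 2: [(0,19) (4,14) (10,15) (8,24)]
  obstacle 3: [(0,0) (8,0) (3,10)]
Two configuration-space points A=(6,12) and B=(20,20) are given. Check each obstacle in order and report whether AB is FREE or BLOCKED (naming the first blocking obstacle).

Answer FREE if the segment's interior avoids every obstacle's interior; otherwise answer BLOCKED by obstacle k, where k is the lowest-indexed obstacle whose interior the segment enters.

FREE

Obstacle 1 [(13,4) (17,2) (22,1) (22,4) (13,8)]:
  edge (13,4)–(17,2): clear
  edge (17,2)–(22,1): clear
  edge (22,1)–(22,4): clear
  edge (22,4)–(13,8): clear
  edge (13,8)–(13,4): clear
  midpoint (13,16) outside
  → clear
Obstacle 2 [(0,19) (4,14) (10,15) (8,24)]:
  edge (0,19)–(4,14): clear
  edge (4,14)–(10,15): clear
  edge (10,15)–(8,24): clear
  edge (8,24)–(0,19): clear
  midpoint (13,16) outside
  → clear
Obstacle 3 [(0,0) (8,0) (3,10)]:
  edge (0,0)–(8,0): clear
  edge (8,0)–(3,10): clear
  edge (3,10)–(0,0): clear
  midpoint (13,16) outside
  → clear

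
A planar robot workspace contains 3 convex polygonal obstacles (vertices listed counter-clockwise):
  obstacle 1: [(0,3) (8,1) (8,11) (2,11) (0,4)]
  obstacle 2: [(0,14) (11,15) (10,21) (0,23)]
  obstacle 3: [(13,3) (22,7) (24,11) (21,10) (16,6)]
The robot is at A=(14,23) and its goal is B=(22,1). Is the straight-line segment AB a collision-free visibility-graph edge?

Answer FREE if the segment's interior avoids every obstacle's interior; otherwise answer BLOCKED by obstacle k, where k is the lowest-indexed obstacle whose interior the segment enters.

BLOCKED by obstacle 3

Obstacle 1 [(0,3) (8,1) (8,11) (2,11) (0,4)]:
  edge (0,3)–(8,1): clear
  edge (8,1)–(8,11): clear
  edge (8,11)–(2,11): clear
  edge (2,11)–(0,4): clear
  edge (0,4)–(0,3): clear
  midpoint (18,12) outside
  → clear
Obstacle 2 [(0,14) (11,15) (10,21) (0,23)]:
  edge (0,14)–(11,15): clear
  edge (11,15)–(10,21): clear
  edge (10,21)–(0,23): clear
  edge (0,23)–(0,14): clear
  midpoint (18,12) outside
  → clear
Obstacle 3 [(13,3) (22,7) (24,11) (21,10) (16,6)]:
  edge (13,3)–(22,7): crosses AB
  edge (22,7)–(24,11): clear
  edge (24,11)–(21,10): clear
  edge (21,10)–(16,6): crosses AB
  edge (16,6)–(13,3): clear
  → BLOCKED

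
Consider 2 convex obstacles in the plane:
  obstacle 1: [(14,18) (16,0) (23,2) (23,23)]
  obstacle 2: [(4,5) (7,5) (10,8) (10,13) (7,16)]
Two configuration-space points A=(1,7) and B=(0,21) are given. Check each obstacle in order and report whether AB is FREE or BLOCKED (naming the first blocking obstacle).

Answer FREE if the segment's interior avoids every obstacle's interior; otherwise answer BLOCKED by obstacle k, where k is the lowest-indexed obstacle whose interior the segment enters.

FREE

Obstacle 1 [(14,18) (16,0) (23,2) (23,23)]:
  edge (14,18)–(16,0): clear
  edge (16,0)–(23,2): clear
  edge (23,2)–(23,23): clear
  edge (23,23)–(14,18): clear
  midpoint (1/2,14) outside
  → clear
Obstacle 2 [(4,5) (7,5) (10,8) (10,13) (7,16)]:
  edge (4,5)–(7,5): clear
  edge (7,5)–(10,8): clear
  edge (10,8)–(10,13): clear
  edge (10,13)–(7,16): clear
  edge (7,16)–(4,5): clear
  midpoint (1/2,14) outside
  → clear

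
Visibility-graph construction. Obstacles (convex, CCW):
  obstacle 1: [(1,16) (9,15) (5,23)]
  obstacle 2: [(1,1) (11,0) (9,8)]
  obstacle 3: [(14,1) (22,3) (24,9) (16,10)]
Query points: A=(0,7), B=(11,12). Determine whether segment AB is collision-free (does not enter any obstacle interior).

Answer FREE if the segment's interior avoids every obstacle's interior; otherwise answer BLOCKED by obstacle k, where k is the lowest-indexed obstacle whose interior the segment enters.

Obstacle 1 [(1,16) (9,15) (5,23)]:
  edge (1,16)–(9,15): clear
  edge (9,15)–(5,23): clear
  edge (5,23)–(1,16): clear
  midpoint (11/2,19/2) outside
  → clear
Obstacle 2 [(1,1) (11,0) (9,8)]:
  edge (1,1)–(11,0): clear
  edge (11,0)–(9,8): clear
  edge (9,8)–(1,1): clear
  midpoint (11/2,19/2) outside
  → clear
Obstacle 3 [(14,1) (22,3) (24,9) (16,10)]:
  edge (14,1)–(22,3): clear
  edge (22,3)–(24,9): clear
  edge (24,9)–(16,10): clear
  edge (16,10)–(14,1): clear
  midpoint (11/2,19/2) outside
  → clear

FREE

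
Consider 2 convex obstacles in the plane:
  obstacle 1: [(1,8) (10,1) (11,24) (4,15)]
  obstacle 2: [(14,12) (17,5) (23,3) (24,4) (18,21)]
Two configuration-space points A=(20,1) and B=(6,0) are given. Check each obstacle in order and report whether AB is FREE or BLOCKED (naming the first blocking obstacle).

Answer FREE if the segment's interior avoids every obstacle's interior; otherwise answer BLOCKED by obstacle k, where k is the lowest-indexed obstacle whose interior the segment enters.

Obstacle 1 [(1,8) (10,1) (11,24) (4,15)]:
  edge (1,8)–(10,1): clear
  edge (10,1)–(11,24): clear
  edge (11,24)–(4,15): clear
  edge (4,15)–(1,8): clear
  midpoint (13,1/2) outside
  → clear
Obstacle 2 [(14,12) (17,5) (23,3) (24,4) (18,21)]:
  edge (14,12)–(17,5): clear
  edge (17,5)–(23,3): clear
  edge (23,3)–(24,4): clear
  edge (24,4)–(18,21): clear
  edge (18,21)–(14,12): clear
  midpoint (13,1/2) outside
  → clear

FREE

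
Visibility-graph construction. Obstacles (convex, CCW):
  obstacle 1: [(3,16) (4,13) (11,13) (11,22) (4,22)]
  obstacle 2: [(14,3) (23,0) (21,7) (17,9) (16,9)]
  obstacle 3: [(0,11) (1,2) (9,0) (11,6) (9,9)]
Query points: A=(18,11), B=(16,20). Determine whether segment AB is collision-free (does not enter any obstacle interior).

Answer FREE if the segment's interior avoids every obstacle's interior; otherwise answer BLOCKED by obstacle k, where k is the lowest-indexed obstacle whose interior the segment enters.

FREE

Obstacle 1 [(3,16) (4,13) (11,13) (11,22) (4,22)]:
  edge (3,16)–(4,13): clear
  edge (4,13)–(11,13): clear
  edge (11,13)–(11,22): clear
  edge (11,22)–(4,22): clear
  edge (4,22)–(3,16): clear
  midpoint (17,31/2) outside
  → clear
Obstacle 2 [(14,3) (23,0) (21,7) (17,9) (16,9)]:
  edge (14,3)–(23,0): clear
  edge (23,0)–(21,7): clear
  edge (21,7)–(17,9): clear
  edge (17,9)–(16,9): clear
  edge (16,9)–(14,3): clear
  midpoint (17,31/2) outside
  → clear
Obstacle 3 [(0,11) (1,2) (9,0) (11,6) (9,9)]:
  edge (0,11)–(1,2): clear
  edge (1,2)–(9,0): clear
  edge (9,0)–(11,6): clear
  edge (11,6)–(9,9): clear
  edge (9,9)–(0,11): clear
  midpoint (17,31/2) outside
  → clear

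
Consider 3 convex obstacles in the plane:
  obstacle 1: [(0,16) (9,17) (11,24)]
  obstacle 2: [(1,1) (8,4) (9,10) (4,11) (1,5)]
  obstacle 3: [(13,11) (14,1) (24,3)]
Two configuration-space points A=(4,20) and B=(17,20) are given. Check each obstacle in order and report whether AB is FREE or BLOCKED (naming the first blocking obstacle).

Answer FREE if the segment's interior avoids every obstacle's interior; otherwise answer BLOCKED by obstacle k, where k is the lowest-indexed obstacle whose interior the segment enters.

Obstacle 1 [(0,16) (9,17) (11,24)]:
  edge (0,16)–(9,17): clear
  edge (9,17)–(11,24): crosses AB
  edge (11,24)–(0,16): crosses AB
  → BLOCKED
Obstacle 2 [(1,1) (8,4) (9,10) (4,11) (1,5)]:
  edge (1,1)–(8,4): clear
  edge (8,4)–(9,10): clear
  edge (9,10)–(4,11): clear
  edge (4,11)–(1,5): clear
  edge (1,5)–(1,1): clear
  midpoint (21/2,20) outside
  → clear
Obstacle 3 [(13,11) (14,1) (24,3)]:
  edge (13,11)–(14,1): clear
  edge (14,1)–(24,3): clear
  edge (24,3)–(13,11): clear
  midpoint (21/2,20) outside
  → clear

BLOCKED by obstacle 1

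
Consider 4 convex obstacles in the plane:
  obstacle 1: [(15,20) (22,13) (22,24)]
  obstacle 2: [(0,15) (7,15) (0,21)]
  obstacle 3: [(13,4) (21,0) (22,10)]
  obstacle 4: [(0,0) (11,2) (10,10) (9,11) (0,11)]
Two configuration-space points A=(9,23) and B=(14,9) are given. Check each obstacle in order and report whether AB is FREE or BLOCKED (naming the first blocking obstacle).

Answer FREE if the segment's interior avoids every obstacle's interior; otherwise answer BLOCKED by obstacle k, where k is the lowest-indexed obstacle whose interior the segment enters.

FREE

Obstacle 1 [(15,20) (22,13) (22,24)]:
  edge (15,20)–(22,13): clear
  edge (22,13)–(22,24): clear
  edge (22,24)–(15,20): clear
  midpoint (23/2,16) outside
  → clear
Obstacle 2 [(0,15) (7,15) (0,21)]:
  edge (0,15)–(7,15): clear
  edge (7,15)–(0,21): clear
  edge (0,21)–(0,15): clear
  midpoint (23/2,16) outside
  → clear
Obstacle 3 [(13,4) (21,0) (22,10)]:
  edge (13,4)–(21,0): clear
  edge (21,0)–(22,10): clear
  edge (22,10)–(13,4): clear
  midpoint (23/2,16) outside
  → clear
Obstacle 4 [(0,0) (11,2) (10,10) (9,11) (0,11)]:
  edge (0,0)–(11,2): clear
  edge (11,2)–(10,10): clear
  edge (10,10)–(9,11): clear
  edge (9,11)–(0,11): clear
  edge (0,11)–(0,0): clear
  midpoint (23/2,16) outside
  → clear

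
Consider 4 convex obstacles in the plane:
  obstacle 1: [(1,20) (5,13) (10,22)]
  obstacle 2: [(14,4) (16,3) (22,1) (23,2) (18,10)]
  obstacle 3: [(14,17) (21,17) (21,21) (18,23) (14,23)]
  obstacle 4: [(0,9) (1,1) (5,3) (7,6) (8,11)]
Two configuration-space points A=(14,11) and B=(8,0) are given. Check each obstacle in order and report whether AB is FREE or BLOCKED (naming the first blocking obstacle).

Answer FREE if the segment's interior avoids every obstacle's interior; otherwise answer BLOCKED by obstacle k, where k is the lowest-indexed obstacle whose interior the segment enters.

Obstacle 1 [(1,20) (5,13) (10,22)]:
  edge (1,20)–(5,13): clear
  edge (5,13)–(10,22): clear
  edge (10,22)–(1,20): clear
  midpoint (11,11/2) outside
  → clear
Obstacle 2 [(14,4) (16,3) (22,1) (23,2) (18,10)]:
  edge (14,4)–(16,3): clear
  edge (16,3)–(22,1): clear
  edge (22,1)–(23,2): clear
  edge (23,2)–(18,10): clear
  edge (18,10)–(14,4): clear
  midpoint (11,11/2) outside
  → clear
Obstacle 3 [(14,17) (21,17) (21,21) (18,23) (14,23)]:
  edge (14,17)–(21,17): clear
  edge (21,17)–(21,21): clear
  edge (21,21)–(18,23): clear
  edge (18,23)–(14,23): clear
  edge (14,23)–(14,17): clear
  midpoint (11,11/2) outside
  → clear
Obstacle 4 [(0,9) (1,1) (5,3) (7,6) (8,11)]:
  edge (0,9)–(1,1): clear
  edge (1,1)–(5,3): clear
  edge (5,3)–(7,6): clear
  edge (7,6)–(8,11): clear
  edge (8,11)–(0,9): clear
  midpoint (11,11/2) outside
  → clear

FREE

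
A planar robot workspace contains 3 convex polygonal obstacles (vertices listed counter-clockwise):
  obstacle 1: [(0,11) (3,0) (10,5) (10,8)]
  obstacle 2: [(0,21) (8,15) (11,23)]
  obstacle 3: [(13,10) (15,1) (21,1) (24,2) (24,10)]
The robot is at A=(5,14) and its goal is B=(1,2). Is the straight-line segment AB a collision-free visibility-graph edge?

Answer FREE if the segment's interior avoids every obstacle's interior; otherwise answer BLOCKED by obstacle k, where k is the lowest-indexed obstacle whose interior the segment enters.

BLOCKED by obstacle 1

Obstacle 1 [(0,11) (3,0) (10,5) (10,8)]:
  edge (0,11)–(3,0): crosses AB
  edge (3,0)–(10,5): clear
  edge (10,5)–(10,8): clear
  edge (10,8)–(0,11): crosses AB
  → BLOCKED
Obstacle 2 [(0,21) (8,15) (11,23)]:
  edge (0,21)–(8,15): clear
  edge (8,15)–(11,23): clear
  edge (11,23)–(0,21): clear
  midpoint (3,8) outside
  → clear
Obstacle 3 [(13,10) (15,1) (21,1) (24,2) (24,10)]:
  edge (13,10)–(15,1): clear
  edge (15,1)–(21,1): clear
  edge (21,1)–(24,2): clear
  edge (24,2)–(24,10): clear
  edge (24,10)–(13,10): clear
  midpoint (3,8) outside
  → clear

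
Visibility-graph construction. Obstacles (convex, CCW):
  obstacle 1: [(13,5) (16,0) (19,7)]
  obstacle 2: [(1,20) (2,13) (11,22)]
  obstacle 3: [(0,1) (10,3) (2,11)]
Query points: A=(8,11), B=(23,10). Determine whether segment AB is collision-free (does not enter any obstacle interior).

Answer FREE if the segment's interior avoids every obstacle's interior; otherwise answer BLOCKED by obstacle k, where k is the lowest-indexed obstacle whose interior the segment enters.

FREE

Obstacle 1 [(13,5) (16,0) (19,7)]:
  edge (13,5)–(16,0): clear
  edge (16,0)–(19,7): clear
  edge (19,7)–(13,5): clear
  midpoint (31/2,21/2) outside
  → clear
Obstacle 2 [(1,20) (2,13) (11,22)]:
  edge (1,20)–(2,13): clear
  edge (2,13)–(11,22): clear
  edge (11,22)–(1,20): clear
  midpoint (31/2,21/2) outside
  → clear
Obstacle 3 [(0,1) (10,3) (2,11)]:
  edge (0,1)–(10,3): clear
  edge (10,3)–(2,11): clear
  edge (2,11)–(0,1): clear
  midpoint (31/2,21/2) outside
  → clear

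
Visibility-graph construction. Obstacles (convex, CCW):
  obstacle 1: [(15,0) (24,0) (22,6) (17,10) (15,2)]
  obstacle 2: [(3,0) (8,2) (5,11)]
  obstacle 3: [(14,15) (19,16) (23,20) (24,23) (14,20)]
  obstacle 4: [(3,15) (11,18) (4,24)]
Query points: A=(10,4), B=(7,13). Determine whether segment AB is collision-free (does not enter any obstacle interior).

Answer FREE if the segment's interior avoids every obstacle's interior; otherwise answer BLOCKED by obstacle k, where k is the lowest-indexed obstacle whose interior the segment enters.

Obstacle 1 [(15,0) (24,0) (22,6) (17,10) (15,2)]:
  edge (15,0)–(24,0): clear
  edge (24,0)–(22,6): clear
  edge (22,6)–(17,10): clear
  edge (17,10)–(15,2): clear
  edge (15,2)–(15,0): clear
  midpoint (17/2,17/2) outside
  → clear
Obstacle 2 [(3,0) (8,2) (5,11)]:
  edge (3,0)–(8,2): clear
  edge (8,2)–(5,11): clear
  edge (5,11)–(3,0): clear
  midpoint (17/2,17/2) outside
  → clear
Obstacle 3 [(14,15) (19,16) (23,20) (24,23) (14,20)]:
  edge (14,15)–(19,16): clear
  edge (19,16)–(23,20): clear
  edge (23,20)–(24,23): clear
  edge (24,23)–(14,20): clear
  edge (14,20)–(14,15): clear
  midpoint (17/2,17/2) outside
  → clear
Obstacle 4 [(3,15) (11,18) (4,24)]:
  edge (3,15)–(11,18): clear
  edge (11,18)–(4,24): clear
  edge (4,24)–(3,15): clear
  midpoint (17/2,17/2) outside
  → clear

FREE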